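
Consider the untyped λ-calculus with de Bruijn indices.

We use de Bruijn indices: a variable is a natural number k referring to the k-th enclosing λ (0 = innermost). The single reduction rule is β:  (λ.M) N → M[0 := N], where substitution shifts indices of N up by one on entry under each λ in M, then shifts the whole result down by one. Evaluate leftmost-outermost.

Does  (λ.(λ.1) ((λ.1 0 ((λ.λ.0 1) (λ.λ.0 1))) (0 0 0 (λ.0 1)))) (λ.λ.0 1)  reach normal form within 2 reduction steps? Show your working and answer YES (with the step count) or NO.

  start: (λ.(λ.1) ((λ.1 0 ((λ.λ.0 1) (λ.λ.0 1))) (0 0 0 (λ.0 1)))) (λ.λ.0 1)
  →1  (λ.λ.λ.0 1) ((λ.(λ.λ.0 1) 0 ((λ.λ.0 1) (λ.λ.0 1))) ((λ.λ.0 1) (λ.λ.0 1) (λ.λ.0 1) (λ.0 (λ.λ.0 1))))
  →2  λ.λ.0 1

Answer: YES — reaches normal form λ.λ.0 1 in 2 ≤ 2 steps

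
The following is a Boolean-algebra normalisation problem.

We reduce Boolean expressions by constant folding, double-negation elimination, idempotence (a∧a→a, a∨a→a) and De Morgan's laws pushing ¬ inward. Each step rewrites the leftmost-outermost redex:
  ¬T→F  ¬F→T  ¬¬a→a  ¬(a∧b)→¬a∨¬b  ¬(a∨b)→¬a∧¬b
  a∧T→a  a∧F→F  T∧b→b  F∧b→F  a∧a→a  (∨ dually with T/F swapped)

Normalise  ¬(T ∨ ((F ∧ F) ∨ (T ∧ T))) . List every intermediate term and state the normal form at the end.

  start: ¬(T ∨ ((F ∧ F) ∨ (T ∧ T)))
  [1] ¬T ∧ ¬((F ∧ F) ∨ (T ∧ T))
  [2] F ∧ ¬((F ∧ F) ∨ (T ∧ T))
  [3] F

Answer: normal form = F  (in 3 steps)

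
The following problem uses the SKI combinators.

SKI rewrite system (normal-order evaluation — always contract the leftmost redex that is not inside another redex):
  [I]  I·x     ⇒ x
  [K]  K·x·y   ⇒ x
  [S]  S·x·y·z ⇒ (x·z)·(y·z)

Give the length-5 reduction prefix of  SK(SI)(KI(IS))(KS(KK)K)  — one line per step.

  start: SK(SI)(KI(IS))(KS(KK)K)
  step 1: K(KI(IS))(SI(KI(IS)))(KS(KK)K)
  step 2: KI(IS)(KS(KK)K)
  step 3: I(KS(KK)K)
  step 4: KS(KK)K
  step 5: SK

Answer: after 5 steps: SK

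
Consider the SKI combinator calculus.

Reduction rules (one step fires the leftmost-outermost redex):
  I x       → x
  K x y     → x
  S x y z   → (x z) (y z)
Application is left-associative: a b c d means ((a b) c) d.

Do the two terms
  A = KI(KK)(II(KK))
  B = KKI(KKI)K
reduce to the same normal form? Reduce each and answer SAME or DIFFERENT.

Term A:
  start: KI(KK)(II(KK))
  [1] I(II(KK))
  [2] II(KK)
  [3] I(KK)
  [4] KK

Term B:
  start: KKI(KKI)K
  [1] K(KKI)K
  [2] KKI
  [3] K

Answer: DIFFERENT — A ⇓ KK, B ⇓ K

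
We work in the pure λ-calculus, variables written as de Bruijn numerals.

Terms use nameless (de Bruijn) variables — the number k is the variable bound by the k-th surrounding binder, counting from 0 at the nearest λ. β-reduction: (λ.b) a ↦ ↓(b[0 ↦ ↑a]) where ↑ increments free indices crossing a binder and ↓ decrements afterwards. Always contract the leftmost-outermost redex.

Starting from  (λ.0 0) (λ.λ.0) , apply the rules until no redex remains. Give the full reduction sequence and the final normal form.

  start: (λ.0 0) (λ.λ.0)
  [1] (λ.λ.0) (λ.λ.0)
  [2] λ.0

Answer: normal form = λ.0  (in 2 steps)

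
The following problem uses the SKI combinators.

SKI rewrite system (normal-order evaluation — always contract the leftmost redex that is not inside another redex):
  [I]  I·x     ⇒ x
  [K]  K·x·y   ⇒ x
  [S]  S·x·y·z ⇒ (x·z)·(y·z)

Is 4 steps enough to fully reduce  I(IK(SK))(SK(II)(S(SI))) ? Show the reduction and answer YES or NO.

  start: I(IK(SK))(SK(II)(S(SI)))
  [1] IK(SK)(SK(II)(S(SI)))
  [2] K(SK)(SK(II)(S(SI)))
  [3] SK

Answer: YES — reaches normal form SK in 3 ≤ 4 steps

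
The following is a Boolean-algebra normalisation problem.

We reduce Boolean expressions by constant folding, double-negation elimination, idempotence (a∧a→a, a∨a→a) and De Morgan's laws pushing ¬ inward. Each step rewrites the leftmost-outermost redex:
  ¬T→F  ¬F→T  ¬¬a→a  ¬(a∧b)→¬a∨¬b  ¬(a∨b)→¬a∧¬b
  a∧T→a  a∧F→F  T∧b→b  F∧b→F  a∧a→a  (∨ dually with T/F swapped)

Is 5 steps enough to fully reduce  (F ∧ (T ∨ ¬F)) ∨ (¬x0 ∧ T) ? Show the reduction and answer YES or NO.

  start: (F ∧ (T ∨ ¬F)) ∨ (¬x0 ∧ T)
  [1] F ∨ (¬x0 ∧ T)
  [2] ¬x0 ∧ T
  [3] ¬x0

Answer: YES — reaches normal form ¬x0 in 3 ≤ 5 steps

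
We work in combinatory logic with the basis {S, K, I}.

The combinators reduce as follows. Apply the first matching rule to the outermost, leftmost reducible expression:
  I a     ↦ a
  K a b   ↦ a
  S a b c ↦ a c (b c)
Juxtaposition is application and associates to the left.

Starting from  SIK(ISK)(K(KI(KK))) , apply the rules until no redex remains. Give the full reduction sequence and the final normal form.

Answer: normal form = KI  (in 6 steps)

Derivation:
  start: SIK(ISK)(K(KI(KK)))
  [1] I(ISK)(K(ISK))(K(KI(KK)))
  [2] ISK(K(ISK))(K(KI(KK)))
  [3] SK(K(ISK))(K(KI(KK)))
  [4] K(K(KI(KK)))(K(ISK)(K(KI(KK))))
  [5] K(KI(KK))
  [6] KI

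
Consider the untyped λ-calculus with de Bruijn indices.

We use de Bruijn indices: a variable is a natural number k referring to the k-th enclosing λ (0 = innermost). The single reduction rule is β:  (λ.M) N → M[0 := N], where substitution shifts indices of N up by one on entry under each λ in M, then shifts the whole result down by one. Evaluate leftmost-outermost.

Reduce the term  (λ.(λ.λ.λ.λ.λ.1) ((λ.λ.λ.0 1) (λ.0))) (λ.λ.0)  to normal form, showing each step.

  start: (λ.(λ.λ.λ.λ.λ.1) ((λ.λ.λ.0 1) (λ.0))) (λ.λ.0)
  →1  (λ.λ.λ.λ.λ.1) ((λ.λ.λ.0 1) (λ.0))
  →2  λ.λ.λ.λ.1

Answer: normal form = λ.λ.λ.λ.1  (in 2 steps)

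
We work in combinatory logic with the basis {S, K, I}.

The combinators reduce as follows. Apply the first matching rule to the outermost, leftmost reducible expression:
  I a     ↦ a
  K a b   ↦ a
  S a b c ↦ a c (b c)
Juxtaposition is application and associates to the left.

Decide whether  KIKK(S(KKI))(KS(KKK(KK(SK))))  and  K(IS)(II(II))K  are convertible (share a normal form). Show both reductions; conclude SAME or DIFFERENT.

Term A:
  start: KIKK(S(KKI))(KS(KKK(KK(SK))))
  step 1: IK(S(KKI))(KS(KKK(KK(SK))))
  step 2: K(S(KKI))(KS(KKK(KK(SK))))
  step 3: S(KKI)
  step 4: SK

Term B:
  start: K(IS)(II(II))K
  step 1: ISK
  step 2: SK

Answer: SAME — A ⇓ SK, B ⇓ SK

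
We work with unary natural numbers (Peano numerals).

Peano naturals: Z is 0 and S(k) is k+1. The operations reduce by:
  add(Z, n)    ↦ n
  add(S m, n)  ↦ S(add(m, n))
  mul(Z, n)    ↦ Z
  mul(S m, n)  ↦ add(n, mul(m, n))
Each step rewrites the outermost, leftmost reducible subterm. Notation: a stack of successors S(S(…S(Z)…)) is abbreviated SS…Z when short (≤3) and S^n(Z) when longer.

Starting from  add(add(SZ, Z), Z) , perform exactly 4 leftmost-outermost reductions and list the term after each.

Answer: after 4 steps: SZ

Reduction:
  start: add(add(SZ, Z), Z)
  →1  add(S(add(Z, Z)), Z)
  →2  S(add(add(Z, Z), Z))
  →3  S(add(Z, Z))
  →4  SZ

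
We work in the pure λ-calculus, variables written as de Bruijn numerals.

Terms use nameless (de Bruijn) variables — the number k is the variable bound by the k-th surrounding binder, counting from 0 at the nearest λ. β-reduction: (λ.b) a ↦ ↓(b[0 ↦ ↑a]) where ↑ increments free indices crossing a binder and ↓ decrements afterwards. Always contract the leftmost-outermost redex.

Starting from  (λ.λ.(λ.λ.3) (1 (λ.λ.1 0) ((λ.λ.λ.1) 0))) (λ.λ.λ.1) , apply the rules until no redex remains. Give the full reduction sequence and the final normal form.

Answer: normal form = λ.λ.λ.λ.λ.1  (in 2 steps)

Derivation:
  start: (λ.λ.(λ.λ.3) (1 (λ.λ.1 0) ((λ.λ.λ.1) 0))) (λ.λ.λ.1)
  step 1: λ.(λ.λ.λ.λ.λ.1) ((λ.λ.λ.1) (λ.λ.1 0) ((λ.λ.λ.1) 0))
  step 2: λ.λ.λ.λ.λ.1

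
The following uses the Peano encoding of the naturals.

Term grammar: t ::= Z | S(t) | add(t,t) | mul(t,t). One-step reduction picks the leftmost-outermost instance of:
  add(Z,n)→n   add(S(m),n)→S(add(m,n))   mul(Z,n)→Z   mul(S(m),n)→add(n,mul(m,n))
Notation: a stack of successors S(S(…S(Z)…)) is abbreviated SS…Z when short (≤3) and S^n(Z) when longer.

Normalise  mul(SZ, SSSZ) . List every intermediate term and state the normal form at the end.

Answer: normal form = SSSZ  (in 6 steps)

Working:
  start: mul(SZ, SSSZ)
  step 1: add(SSSZ, mul(Z, SSSZ))
  step 2: S(add(SSZ, mul(Z, SSSZ)))
  step 3: S(S(add(SZ, mul(Z, SSSZ))))
  step 4: S(S(S(add(Z, mul(Z, SSSZ)))))
  step 5: S(S(S(mul(Z, SSSZ))))
  step 6: SSSZ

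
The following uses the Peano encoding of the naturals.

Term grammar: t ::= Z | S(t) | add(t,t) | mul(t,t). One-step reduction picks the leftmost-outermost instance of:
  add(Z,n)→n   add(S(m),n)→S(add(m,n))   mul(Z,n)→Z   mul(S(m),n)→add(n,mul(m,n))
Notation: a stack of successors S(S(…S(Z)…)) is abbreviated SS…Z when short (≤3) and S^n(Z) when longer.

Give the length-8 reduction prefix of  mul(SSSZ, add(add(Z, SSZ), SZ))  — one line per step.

  start: mul(SSSZ, add(add(Z, SSZ), SZ))
  →1  add(add(add(Z, SSZ), SZ), mul(SSZ, add(add(Z, SSZ), SZ)))
  →2  add(add(SSZ, SZ), mul(SSZ, add(add(Z, SSZ), SZ)))
  →3  add(S(add(SZ, SZ)), mul(SSZ, add(add(Z, SSZ), SZ)))
  →4  S(add(add(SZ, SZ), mul(SSZ, add(add(Z, SSZ), SZ))))
  →5  S(add(S(add(Z, SZ)), mul(SSZ, add(add(Z, SSZ), SZ))))
  →6  S(S(add(add(Z, SZ), mul(SSZ, add(add(Z, SSZ), SZ)))))
  →7  S(S(add(SZ, mul(SSZ, add(add(Z, SSZ), SZ)))))
  →8  S(S(S(add(Z, mul(SSZ, add(add(Z, SSZ), SZ))))))

Answer: after 8 steps: S(S(S(add(Z, mul(SSZ, add(add(Z, SSZ), SZ))))))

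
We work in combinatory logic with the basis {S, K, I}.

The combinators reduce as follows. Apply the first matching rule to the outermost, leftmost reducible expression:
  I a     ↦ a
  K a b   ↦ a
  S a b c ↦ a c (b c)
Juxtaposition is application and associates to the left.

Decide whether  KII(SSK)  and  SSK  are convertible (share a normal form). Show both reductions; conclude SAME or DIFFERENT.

Answer: SAME — A ⇓ SSK, B ⇓ SSK

Working:
Term A:
  start: KII(SSK)
  step 1: I(SSK)
  step 2: SSK

Term B:
  start: SSK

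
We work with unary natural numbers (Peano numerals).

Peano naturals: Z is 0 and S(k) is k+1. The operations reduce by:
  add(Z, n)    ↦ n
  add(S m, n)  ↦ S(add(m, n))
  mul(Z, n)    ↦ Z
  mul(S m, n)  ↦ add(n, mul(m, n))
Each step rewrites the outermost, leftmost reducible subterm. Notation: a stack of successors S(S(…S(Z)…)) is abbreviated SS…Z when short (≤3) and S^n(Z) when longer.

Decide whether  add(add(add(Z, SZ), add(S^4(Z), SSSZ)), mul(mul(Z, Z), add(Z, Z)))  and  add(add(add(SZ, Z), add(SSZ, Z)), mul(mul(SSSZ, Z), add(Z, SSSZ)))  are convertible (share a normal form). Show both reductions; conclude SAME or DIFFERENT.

Answer: DIFFERENT — A ⇓ S^8(Z), B ⇓ SSSZ

Derivation:
Term A:
  start: add(add(add(Z, SZ), add(S^4(Z), SSSZ)), mul(mul(Z, Z), add(Z, Z)))
  step 1: add(add(SZ, add(S^4(Z), SSSZ)), mul(mul(Z, Z), add(Z, Z)))
  step 2: add(S(add(Z, add(S^4(Z), SSSZ))), mul(mul(Z, Z), add(Z, Z)))
  step 3: S(add(add(Z, add(S^4(Z), SSSZ)), mul(mul(Z, Z), add(Z, Z))))
  step 4: S(add(add(S^4(Z), SSSZ), mul(mul(Z, Z), add(Z, Z))))
  step 5: S(add(S(add(SSSZ, SSSZ)), mul(mul(Z, Z), add(Z, Z))))
  step 6: S(S(add(add(SSSZ, SSSZ), mul(mul(Z, Z), add(Z, Z)))))
  step 7: S(S(add(S(add(SSZ, SSSZ)), mul(mul(Z, Z), add(Z, Z)))))
  step 8: S(S(S(add(add(SSZ, SSSZ), mul(mul(Z, Z), add(Z, Z))))))
  step 9: S(S(S(add(S(add(SZ, SSSZ)), mul(mul(Z, Z), add(Z, Z))))))
  step 10: S(S(S(S(add(add(SZ, SSSZ), mul(mul(Z, Z), add(Z, Z)))))))
  step 11: S(S(S(S(add(S(add(Z, SSSZ)), mul(mul(Z, Z), add(Z, Z)))))))
  step 12: S(S(S(S(S(add(add(Z, SSSZ), mul(mul(Z, Z), add(Z, Z))))))))
  step 13: S(S(S(S(S(add(SSSZ, mul(mul(Z, Z), add(Z, Z))))))))
  step 14: S(S(S(S(S(S(add(SSZ, mul(mul(Z, Z), add(Z, Z)))))))))
  step 15: S(S(S(S(S(S(S(add(SZ, mul(mul(Z, Z), add(Z, Z))))))))))
  step 16: S(S(S(S(S(S(S(S(add(Z, mul(mul(Z, Z), add(Z, Z)))))))))))
  step 17: S(S(S(S(S(S(S(S(mul(mul(Z, Z), add(Z, Z))))))))))
  step 18: S(S(S(S(S(S(S(S(mul(Z, add(Z, Z))))))))))
  step 19: S^8(Z)

Term B:
  start: add(add(add(SZ, Z), add(SSZ, Z)), mul(mul(SSSZ, Z), add(Z, SSSZ)))
  step 1: add(add(S(add(Z, Z)), add(SSZ, Z)), mul(mul(SSSZ, Z), add(Z, SSSZ)))
  step 2: add(S(add(add(Z, Z), add(SSZ, Z))), mul(mul(SSSZ, Z), add(Z, SSSZ)))
  step 3: S(add(add(add(Z, Z), add(SSZ, Z)), mul(mul(SSSZ, Z), add(Z, SSSZ))))
  step 4: S(add(add(Z, add(SSZ, Z)), mul(mul(SSSZ, Z), add(Z, SSSZ))))
  step 5: S(add(add(SSZ, Z), mul(mul(SSSZ, Z), add(Z, SSSZ))))
  step 6: S(add(S(add(SZ, Z)), mul(mul(SSSZ, Z), add(Z, SSSZ))))
  step 7: S(S(add(add(SZ, Z), mul(mul(SSSZ, Z), add(Z, SSSZ)))))
  step 8: S(S(add(S(add(Z, Z)), mul(mul(SSSZ, Z), add(Z, SSSZ)))))
  step 9: S(S(S(add(add(Z, Z), mul(mul(SSSZ, Z), add(Z, SSSZ))))))
  step 10: S(S(S(add(Z, mul(mul(SSSZ, Z), add(Z, SSSZ))))))
  step 11: S(S(S(mul(mul(SSSZ, Z), add(Z, SSSZ)))))
  step 12: S(S(S(mul(add(Z, mul(SSZ, Z)), add(Z, SSSZ)))))
  step 13: S(S(S(mul(mul(SSZ, Z), add(Z, SSSZ)))))
  step 14: S(S(S(mul(add(Z, mul(SZ, Z)), add(Z, SSSZ)))))
  step 15: S(S(S(mul(mul(SZ, Z), add(Z, SSSZ)))))
  step 16: S(S(S(mul(add(Z, mul(Z, Z)), add(Z, SSSZ)))))
  step 17: S(S(S(mul(mul(Z, Z), add(Z, SSSZ)))))
  step 18: S(S(S(mul(Z, add(Z, SSSZ)))))
  step 19: SSSZ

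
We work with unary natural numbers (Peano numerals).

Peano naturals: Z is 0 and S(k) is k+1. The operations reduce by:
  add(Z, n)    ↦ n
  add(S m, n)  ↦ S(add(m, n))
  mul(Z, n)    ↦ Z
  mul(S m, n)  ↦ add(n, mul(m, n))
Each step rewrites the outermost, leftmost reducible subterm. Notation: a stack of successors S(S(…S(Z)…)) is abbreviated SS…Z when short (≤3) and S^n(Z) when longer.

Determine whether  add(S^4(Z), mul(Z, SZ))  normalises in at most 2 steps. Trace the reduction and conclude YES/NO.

Answer: NO — after 2 steps the term is S(S(add(SSZ, mul(Z, SZ)))), not yet normal

Derivation:
  start: add(S^4(Z), mul(Z, SZ))
  step 1: S(add(SSSZ, mul(Z, SZ)))
  step 2: S(S(add(SSZ, mul(Z, SZ))))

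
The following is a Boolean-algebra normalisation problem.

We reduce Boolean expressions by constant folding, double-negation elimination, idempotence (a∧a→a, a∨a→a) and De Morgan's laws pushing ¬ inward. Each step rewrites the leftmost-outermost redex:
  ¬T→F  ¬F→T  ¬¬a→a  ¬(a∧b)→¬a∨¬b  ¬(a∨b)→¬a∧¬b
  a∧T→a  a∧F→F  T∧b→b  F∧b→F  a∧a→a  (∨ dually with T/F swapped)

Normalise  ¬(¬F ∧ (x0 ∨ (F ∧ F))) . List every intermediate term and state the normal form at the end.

  start: ¬(¬F ∧ (x0 ∨ (F ∧ F)))
  →1  ¬¬F ∨ ¬(x0 ∨ (F ∧ F))
  →2  F ∨ ¬(x0 ∨ (F ∧ F))
  →3  ¬(x0 ∨ (F ∧ F))
  →4  ¬x0 ∧ ¬(F ∧ F)
  →5  ¬x0 ∧ (¬F ∨ ¬F)
  →6  ¬x0 ∧ ¬F
  →7  ¬x0 ∧ T
  →8  ¬x0

Answer: normal form = ¬x0  (in 8 steps)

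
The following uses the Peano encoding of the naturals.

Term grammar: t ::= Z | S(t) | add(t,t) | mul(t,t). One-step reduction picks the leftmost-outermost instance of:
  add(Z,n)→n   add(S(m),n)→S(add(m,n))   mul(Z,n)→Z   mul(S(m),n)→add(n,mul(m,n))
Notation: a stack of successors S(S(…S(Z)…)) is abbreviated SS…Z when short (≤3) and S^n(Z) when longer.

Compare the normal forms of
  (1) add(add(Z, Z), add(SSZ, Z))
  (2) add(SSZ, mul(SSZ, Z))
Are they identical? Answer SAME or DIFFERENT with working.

Answer: SAME — A ⇓ SSZ, B ⇓ SSZ

Derivation:
Term A:
  start: add(add(Z, Z), add(SSZ, Z))
  →1  add(Z, add(SSZ, Z))
  →2  add(SSZ, Z)
  →3  S(add(SZ, Z))
  →4  S(S(add(Z, Z)))
  →5  SSZ

Term B:
  start: add(SSZ, mul(SSZ, Z))
  →1  S(add(SZ, mul(SSZ, Z)))
  →2  S(S(add(Z, mul(SSZ, Z))))
  →3  S(S(mul(SSZ, Z)))
  →4  S(S(add(Z, mul(SZ, Z))))
  →5  S(S(mul(SZ, Z)))
  →6  S(S(add(Z, mul(Z, Z))))
  →7  S(S(mul(Z, Z)))
  →8  SSZ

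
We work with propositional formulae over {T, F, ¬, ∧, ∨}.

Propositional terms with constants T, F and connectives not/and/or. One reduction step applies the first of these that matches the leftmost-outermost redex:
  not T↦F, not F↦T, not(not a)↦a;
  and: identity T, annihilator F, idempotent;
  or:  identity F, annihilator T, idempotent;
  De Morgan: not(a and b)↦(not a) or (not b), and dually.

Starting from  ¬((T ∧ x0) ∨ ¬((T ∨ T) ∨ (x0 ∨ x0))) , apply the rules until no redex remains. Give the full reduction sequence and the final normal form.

Answer: normal form = ¬x0  (in 8 steps)

Derivation:
  start: ¬((T ∧ x0) ∨ ¬((T ∨ T) ∨ (x0 ∨ x0)))
  →1  ¬(T ∧ x0) ∧ ¬¬((T ∨ T) ∨ (x0 ∨ x0))
  →2  (¬T ∨ ¬x0) ∧ ¬¬((T ∨ T) ∨ (x0 ∨ x0))
  →3  (F ∨ ¬x0) ∧ ¬¬((T ∨ T) ∨ (x0 ∨ x0))
  →4  ¬x0 ∧ ¬¬((T ∨ T) ∨ (x0 ∨ x0))
  →5  ¬x0 ∧ ((T ∨ T) ∨ (x0 ∨ x0))
  →6  ¬x0 ∧ (T ∨ (x0 ∨ x0))
  →7  ¬x0 ∧ T
  →8  ¬x0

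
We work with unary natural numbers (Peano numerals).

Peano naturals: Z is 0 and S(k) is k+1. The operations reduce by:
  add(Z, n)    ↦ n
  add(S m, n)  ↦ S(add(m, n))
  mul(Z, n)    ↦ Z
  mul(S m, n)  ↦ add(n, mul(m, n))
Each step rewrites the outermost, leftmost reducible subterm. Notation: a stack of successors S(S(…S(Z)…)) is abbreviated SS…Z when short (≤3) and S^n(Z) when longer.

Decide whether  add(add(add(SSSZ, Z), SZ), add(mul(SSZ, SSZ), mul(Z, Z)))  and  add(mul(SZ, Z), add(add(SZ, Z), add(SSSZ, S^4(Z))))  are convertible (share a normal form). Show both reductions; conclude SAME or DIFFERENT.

Term A:
  start: add(add(add(SSSZ, Z), SZ), add(mul(SSZ, SSZ), mul(Z, Z)))
  →1  add(add(S(add(SSZ, Z)), SZ), add(mul(SSZ, SSZ), mul(Z, Z)))
  →2  add(S(add(add(SSZ, Z), SZ)), add(mul(SSZ, SSZ), mul(Z, Z)))
  →3  S(add(add(add(SSZ, Z), SZ), add(mul(SSZ, SSZ), mul(Z, Z))))
  →4  S(add(add(S(add(SZ, Z)), SZ), add(mul(SSZ, SSZ), mul(Z, Z))))
  →5  S(add(S(add(add(SZ, Z), SZ)), add(mul(SSZ, SSZ), mul(Z, Z))))
  →6  S(S(add(add(add(SZ, Z), SZ), add(mul(SSZ, SSZ), mul(Z, Z)))))
  →7  S(S(add(add(S(add(Z, Z)), SZ), add(mul(SSZ, SSZ), mul(Z, Z)))))
  →8  S(S(add(S(add(add(Z, Z), SZ)), add(mul(SSZ, SSZ), mul(Z, Z)))))
  →9  S(S(S(add(add(add(Z, Z), SZ), add(mul(SSZ, SSZ), mul(Z, Z))))))
  →10  S(S(S(add(add(Z, SZ), add(mul(SSZ, SSZ), mul(Z, Z))))))
  →11  S(S(S(add(SZ, add(mul(SSZ, SSZ), mul(Z, Z))))))
  →12  S(S(S(S(add(Z, add(mul(SSZ, SSZ), mul(Z, Z)))))))
  →13  S(S(S(S(add(mul(SSZ, SSZ), mul(Z, Z))))))
  →14  S(S(S(S(add(add(SSZ, mul(SZ, SSZ)), mul(Z, Z))))))
  →15  S(S(S(S(add(S(add(SZ, mul(SZ, SSZ))), mul(Z, Z))))))
  →16  S(S(S(S(S(add(add(SZ, mul(SZ, SSZ)), mul(Z, Z)))))))
  →17  S(S(S(S(S(add(S(add(Z, mul(SZ, SSZ))), mul(Z, Z)))))))
  →18  S(S(S(S(S(S(add(add(Z, mul(SZ, SSZ)), mul(Z, Z))))))))
  →19  S(S(S(S(S(S(add(mul(SZ, SSZ), mul(Z, Z))))))))
  →20  S(S(S(S(S(S(add(add(SSZ, mul(Z, SSZ)), mul(Z, Z))))))))
  →21  S(S(S(S(S(S(add(S(add(SZ, mul(Z, SSZ))), mul(Z, Z))))))))
  →22  S(S(S(S(S(S(S(add(add(SZ, mul(Z, SSZ)), mul(Z, Z)))))))))
  →23  S(S(S(S(S(S(S(add(S(add(Z, mul(Z, SSZ))), mul(Z, Z)))))))))
  →24  S(S(S(S(S(S(S(S(add(add(Z, mul(Z, SSZ)), mul(Z, Z))))))))))
  →25  S(S(S(S(S(S(S(S(add(mul(Z, SSZ), mul(Z, Z))))))))))
  →26  S(S(S(S(S(S(S(S(add(Z, mul(Z, Z))))))))))
  →27  S(S(S(S(S(S(S(S(mul(Z, Z)))))))))
  →28  S^8(Z)

Term B:
  start: add(mul(SZ, Z), add(add(SZ, Z), add(SSSZ, S^4(Z))))
  →1  add(add(Z, mul(Z, Z)), add(add(SZ, Z), add(SSSZ, S^4(Z))))
  →2  add(mul(Z, Z), add(add(SZ, Z), add(SSSZ, S^4(Z))))
  →3  add(Z, add(add(SZ, Z), add(SSSZ, S^4(Z))))
  →4  add(add(SZ, Z), add(SSSZ, S^4(Z)))
  →5  add(S(add(Z, Z)), add(SSSZ, S^4(Z)))
  →6  S(add(add(Z, Z), add(SSSZ, S^4(Z))))
  →7  S(add(Z, add(SSSZ, S^4(Z))))
  →8  S(add(SSSZ, S^4(Z)))
  →9  S(S(add(SSZ, S^4(Z))))
  →10  S(S(S(add(SZ, S^4(Z)))))
  →11  S(S(S(S(add(Z, S^4(Z))))))
  →12  S^8(Z)

Answer: SAME — A ⇓ S^8(Z), B ⇓ S^8(Z)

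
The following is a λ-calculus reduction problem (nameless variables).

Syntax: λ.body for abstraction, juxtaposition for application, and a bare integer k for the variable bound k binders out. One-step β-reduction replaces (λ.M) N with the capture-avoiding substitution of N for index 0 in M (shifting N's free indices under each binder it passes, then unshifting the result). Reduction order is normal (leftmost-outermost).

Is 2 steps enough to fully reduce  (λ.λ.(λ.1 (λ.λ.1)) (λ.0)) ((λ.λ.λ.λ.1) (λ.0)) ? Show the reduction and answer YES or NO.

Answer: YES — reaches normal form λ.0 (λ.λ.1) in 2 ≤ 2 steps

Reduction:
  start: (λ.λ.(λ.1 (λ.λ.1)) (λ.0)) ((λ.λ.λ.λ.1) (λ.0))
  →1  λ.(λ.1 (λ.λ.1)) (λ.0)
  →2  λ.0 (λ.λ.1)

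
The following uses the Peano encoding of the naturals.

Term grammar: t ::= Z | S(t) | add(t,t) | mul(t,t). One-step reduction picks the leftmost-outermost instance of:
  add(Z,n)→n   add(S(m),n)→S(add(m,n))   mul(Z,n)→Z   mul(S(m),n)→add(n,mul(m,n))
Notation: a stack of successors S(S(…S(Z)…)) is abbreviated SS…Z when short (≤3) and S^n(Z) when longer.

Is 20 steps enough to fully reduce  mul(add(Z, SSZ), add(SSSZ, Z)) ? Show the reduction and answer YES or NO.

Answer: YES — reaches normal form S^6(Z) in 20 ≤ 20 steps

Reduction:
  start: mul(add(Z, SSZ), add(SSSZ, Z))
  [1] mul(SSZ, add(SSSZ, Z))
  [2] add(add(SSSZ, Z), mul(SZ, add(SSSZ, Z)))
  [3] add(S(add(SSZ, Z)), mul(SZ, add(SSSZ, Z)))
  [4] S(add(add(SSZ, Z), mul(SZ, add(SSSZ, Z))))
  [5] S(add(S(add(SZ, Z)), mul(SZ, add(SSSZ, Z))))
  [6] S(S(add(add(SZ, Z), mul(SZ, add(SSSZ, Z)))))
  [7] S(S(add(S(add(Z, Z)), mul(SZ, add(SSSZ, Z)))))
  [8] S(S(S(add(add(Z, Z), mul(SZ, add(SSSZ, Z))))))
  [9] S(S(S(add(Z, mul(SZ, add(SSSZ, Z))))))
  [10] S(S(S(mul(SZ, add(SSSZ, Z)))))
  [11] S(S(S(add(add(SSSZ, Z), mul(Z, add(SSSZ, Z))))))
  [12] S(S(S(add(S(add(SSZ, Z)), mul(Z, add(SSSZ, Z))))))
  [13] S(S(S(S(add(add(SSZ, Z), mul(Z, add(SSSZ, Z)))))))
  [14] S(S(S(S(add(S(add(SZ, Z)), mul(Z, add(SSSZ, Z)))))))
  [15] S(S(S(S(S(add(add(SZ, Z), mul(Z, add(SSSZ, Z))))))))
  [16] S(S(S(S(S(add(S(add(Z, Z)), mul(Z, add(SSSZ, Z))))))))
  [17] S(S(S(S(S(S(add(add(Z, Z), mul(Z, add(SSSZ, Z)))))))))
  [18] S(S(S(S(S(S(add(Z, mul(Z, add(SSSZ, Z)))))))))
  [19] S(S(S(S(S(S(mul(Z, add(SSSZ, Z))))))))
  [20] S^6(Z)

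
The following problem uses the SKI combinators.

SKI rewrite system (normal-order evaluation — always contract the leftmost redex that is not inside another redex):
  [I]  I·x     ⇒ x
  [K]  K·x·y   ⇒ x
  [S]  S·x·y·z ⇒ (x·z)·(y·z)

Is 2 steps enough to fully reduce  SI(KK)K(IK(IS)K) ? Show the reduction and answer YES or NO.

Answer: NO — after 2 steps the term is K(KKK)(IK(IS)K), not yet normal

Derivation:
  start: SI(KK)K(IK(IS)K)
  →1  IK(KKK)(IK(IS)K)
  →2  K(KKK)(IK(IS)K)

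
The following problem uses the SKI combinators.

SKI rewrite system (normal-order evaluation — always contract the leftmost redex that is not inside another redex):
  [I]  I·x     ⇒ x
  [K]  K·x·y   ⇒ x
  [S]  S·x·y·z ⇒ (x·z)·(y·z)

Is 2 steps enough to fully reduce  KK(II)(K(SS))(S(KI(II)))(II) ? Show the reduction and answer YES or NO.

  start: KK(II)(K(SS))(S(KI(II)))(II)
  [1] K(K(SS))(S(KI(II)))(II)
  [2] K(SS)(II)

Answer: NO — after 2 steps the term is K(SS)(II), not yet normal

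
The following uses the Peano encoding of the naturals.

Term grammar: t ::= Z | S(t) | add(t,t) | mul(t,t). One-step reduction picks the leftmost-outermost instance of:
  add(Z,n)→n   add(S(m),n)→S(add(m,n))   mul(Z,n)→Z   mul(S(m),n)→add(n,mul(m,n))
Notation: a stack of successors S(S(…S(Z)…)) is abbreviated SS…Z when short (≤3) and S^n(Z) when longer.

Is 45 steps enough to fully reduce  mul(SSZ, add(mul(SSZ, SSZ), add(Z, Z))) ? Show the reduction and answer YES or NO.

  start: mul(SSZ, add(mul(SSZ, SSZ), add(Z, Z)))
  →1  add(add(mul(SSZ, SSZ), add(Z, Z)), mul(SZ, add(mul(SSZ, SSZ), add(Z, Z))))
  →2  add(add(add(SSZ, mul(SZ, SSZ)), add(Z, Z)), mul(SZ, add(mul(SSZ, SSZ), add(Z, Z))))
  →3  add(add(S(add(SZ, mul(SZ, SSZ))), add(Z, Z)), mul(SZ, add(mul(SSZ, SSZ), add(Z, Z))))
  →4  add(S(add(add(SZ, mul(SZ, SSZ)), add(Z, Z))), mul(SZ, add(mul(SSZ, SSZ), add(Z, Z))))
  →5  S(add(add(add(SZ, mul(SZ, SSZ)), add(Z, Z)), mul(SZ, add(mul(SSZ, SSZ), add(Z, Z)))))
  →6  S(add(add(S(add(Z, mul(SZ, SSZ))), add(Z, Z)), mul(SZ, add(mul(SSZ, SSZ), add(Z, Z)))))
  →7  S(add(S(add(add(Z, mul(SZ, SSZ)), add(Z, Z))), mul(SZ, add(mul(SSZ, SSZ), add(Z, Z)))))
  →8  S(S(add(add(add(Z, mul(SZ, SSZ)), add(Z, Z)), mul(SZ, add(mul(SSZ, SSZ), add(Z, Z))))))
  →9  S(S(add(add(mul(SZ, SSZ), add(Z, Z)), mul(SZ, add(mul(SSZ, SSZ), add(Z, Z))))))
  →10  S(S(add(add(add(SSZ, mul(Z, SSZ)), add(Z, Z)), mul(SZ, add(mul(SSZ, SSZ), add(Z, Z))))))
  →11  S(S(add(add(S(add(SZ, mul(Z, SSZ))), add(Z, Z)), mul(SZ, add(mul(SSZ, SSZ), add(Z, Z))))))
  →12  S(S(add(S(add(add(SZ, mul(Z, SSZ)), add(Z, Z))), mul(SZ, add(mul(SSZ, SSZ), add(Z, Z))))))
  →13  S(S(S(add(add(add(SZ, mul(Z, SSZ)), add(Z, Z)), mul(SZ, add(mul(SSZ, SSZ), add(Z, Z)))))))
  →14  S(S(S(add(add(S(add(Z, mul(Z, SSZ))), add(Z, Z)), mul(SZ, add(mul(SSZ, SSZ), add(Z, Z)))))))
  →15  S(S(S(add(S(add(add(Z, mul(Z, SSZ)), add(Z, Z))), mul(SZ, add(mul(SSZ, SSZ), add(Z, Z)))))))
  →16  S(S(S(S(add(add(add(Z, mul(Z, SSZ)), add(Z, Z)), mul(SZ, add(mul(SSZ, SSZ), add(Z, Z))))))))
  →17  S(S(S(S(add(add(mul(Z, SSZ), add(Z, Z)), mul(SZ, add(mul(SSZ, SSZ), add(Z, Z))))))))
  →18  S(S(S(S(add(add(Z, add(Z, Z)), mul(SZ, add(mul(SSZ, SSZ), add(Z, Z))))))))
  →19  S(S(S(S(add(add(Z, Z), mul(SZ, add(mul(SSZ, SSZ), add(Z, Z))))))))
  →20  S(S(S(S(add(Z, mul(SZ, add(mul(SSZ, SSZ), add(Z, Z))))))))
  →21  S(S(S(S(mul(SZ, add(mul(SSZ, SSZ), add(Z, Z)))))))
  →22  S(S(S(S(add(add(mul(SSZ, SSZ), add(Z, Z)), mul(Z, add(mul(SSZ, SSZ), add(Z, Z))))))))
  →23  S(S(S(S(add(add(add(SSZ, mul(SZ, SSZ)), add(Z, Z)), mul(Z, add(mul(SSZ, SSZ), add(Z, Z))))))))
  →24  S(S(S(S(add(add(S(add(SZ, mul(SZ, SSZ))), add(Z, Z)), mul(Z, add(mul(SSZ, SSZ), add(Z, Z))))))))
  →25  S(S(S(S(add(S(add(add(SZ, mul(SZ, SSZ)), add(Z, Z))), mul(Z, add(mul(SSZ, SSZ), add(Z, Z))))))))
  →26  S(S(S(S(S(add(add(add(SZ, mul(SZ, SSZ)), add(Z, Z)), mul(Z, add(mul(SSZ, SSZ), add(Z, Z)))))))))
  →27  S(S(S(S(S(add(add(S(add(Z, mul(SZ, SSZ))), add(Z, Z)), mul(Z, add(mul(SSZ, SSZ), add(Z, Z)))))))))
  →28  S(S(S(S(S(add(S(add(add(Z, mul(SZ, SSZ)), add(Z, Z))), mul(Z, add(mul(SSZ, SSZ), add(Z, Z)))))))))
  →29  S(S(S(S(S(S(add(add(add(Z, mul(SZ, SSZ)), add(Z, Z)), mul(Z, add(mul(SSZ, SSZ), add(Z, Z))))))))))
  →30  S(S(S(S(S(S(add(add(mul(SZ, SSZ), add(Z, Z)), mul(Z, add(mul(SSZ, SSZ), add(Z, Z))))))))))
  →31  S(S(S(S(S(S(add(add(add(SSZ, mul(Z, SSZ)), add(Z, Z)), mul(Z, add(mul(SSZ, SSZ), add(Z, Z))))))))))
  →32  S(S(S(S(S(S(add(add(S(add(SZ, mul(Z, SSZ))), add(Z, Z)), mul(Z, add(mul(SSZ, SSZ), add(Z, Z))))))))))
  →33  S(S(S(S(S(S(add(S(add(add(SZ, mul(Z, SSZ)), add(Z, Z))), mul(Z, add(mul(SSZ, SSZ), add(Z, Z))))))))))
  →34  S(S(S(S(S(S(S(add(add(add(SZ, mul(Z, SSZ)), add(Z, Z)), mul(Z, add(mul(SSZ, SSZ), add(Z, Z)))))))))))
  →35  S(S(S(S(S(S(S(add(add(S(add(Z, mul(Z, SSZ))), add(Z, Z)), mul(Z, add(mul(SSZ, SSZ), add(Z, Z)))))))))))
  →36  S(S(S(S(S(S(S(add(S(add(add(Z, mul(Z, SSZ)), add(Z, Z))), mul(Z, add(mul(SSZ, SSZ), add(Z, Z)))))))))))
  →37  S(S(S(S(S(S(S(S(add(add(add(Z, mul(Z, SSZ)), add(Z, Z)), mul(Z, add(mul(SSZ, SSZ), add(Z, Z))))))))))))
  →38  S(S(S(S(S(S(S(S(add(add(mul(Z, SSZ), add(Z, Z)), mul(Z, add(mul(SSZ, SSZ), add(Z, Z))))))))))))
  →39  S(S(S(S(S(S(S(S(add(add(Z, add(Z, Z)), mul(Z, add(mul(SSZ, SSZ), add(Z, Z))))))))))))
  →40  S(S(S(S(S(S(S(S(add(add(Z, Z), mul(Z, add(mul(SSZ, SSZ), add(Z, Z))))))))))))
  →41  S(S(S(S(S(S(S(S(add(Z, mul(Z, add(mul(SSZ, SSZ), add(Z, Z))))))))))))
  →42  S(S(S(S(S(S(S(S(mul(Z, add(mul(SSZ, SSZ), add(Z, Z)))))))))))
  →43  S^8(Z)

Answer: YES — reaches normal form S^8(Z) in 43 ≤ 45 steps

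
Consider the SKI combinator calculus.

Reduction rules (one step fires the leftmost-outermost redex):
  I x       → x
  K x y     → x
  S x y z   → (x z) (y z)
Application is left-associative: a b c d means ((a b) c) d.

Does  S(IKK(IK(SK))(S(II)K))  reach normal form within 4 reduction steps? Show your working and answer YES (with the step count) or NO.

Answer: YES — reaches normal form S(K(SIK)) in 3 ≤ 4 steps

Working:
  start: S(IKK(IK(SK))(S(II)K))
  step 1: S(KK(IK(SK))(S(II)K))
  step 2: S(K(S(II)K))
  step 3: S(K(SIK))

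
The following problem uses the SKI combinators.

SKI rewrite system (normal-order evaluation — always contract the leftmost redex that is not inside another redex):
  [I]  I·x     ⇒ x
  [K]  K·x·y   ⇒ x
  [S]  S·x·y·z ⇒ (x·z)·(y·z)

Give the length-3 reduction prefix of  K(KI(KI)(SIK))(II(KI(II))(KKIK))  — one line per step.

  start: K(KI(KI)(SIK))(II(KI(II))(KKIK))
  step 1: KI(KI)(SIK)
  step 2: I(SIK)
  step 3: SIK

Answer: after 3 steps: SIK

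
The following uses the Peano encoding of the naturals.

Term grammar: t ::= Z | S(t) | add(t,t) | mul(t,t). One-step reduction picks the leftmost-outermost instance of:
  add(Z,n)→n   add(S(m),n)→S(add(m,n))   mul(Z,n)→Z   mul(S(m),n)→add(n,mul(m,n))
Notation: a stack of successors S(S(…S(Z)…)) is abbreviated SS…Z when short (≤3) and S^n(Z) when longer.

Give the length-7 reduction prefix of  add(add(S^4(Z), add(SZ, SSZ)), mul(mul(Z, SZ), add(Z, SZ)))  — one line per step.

Answer: after 7 steps: S(S(S(add(S(add(Z, add(SZ, SSZ))), mul(mul(Z, SZ), add(Z, SZ))))))

Derivation:
  start: add(add(S^4(Z), add(SZ, SSZ)), mul(mul(Z, SZ), add(Z, SZ)))
  [1] add(S(add(SSSZ, add(SZ, SSZ))), mul(mul(Z, SZ), add(Z, SZ)))
  [2] S(add(add(SSSZ, add(SZ, SSZ)), mul(mul(Z, SZ), add(Z, SZ))))
  [3] S(add(S(add(SSZ, add(SZ, SSZ))), mul(mul(Z, SZ), add(Z, SZ))))
  [4] S(S(add(add(SSZ, add(SZ, SSZ)), mul(mul(Z, SZ), add(Z, SZ)))))
  [5] S(S(add(S(add(SZ, add(SZ, SSZ))), mul(mul(Z, SZ), add(Z, SZ)))))
  [6] S(S(S(add(add(SZ, add(SZ, SSZ)), mul(mul(Z, SZ), add(Z, SZ))))))
  [7] S(S(S(add(S(add(Z, add(SZ, SSZ))), mul(mul(Z, SZ), add(Z, SZ))))))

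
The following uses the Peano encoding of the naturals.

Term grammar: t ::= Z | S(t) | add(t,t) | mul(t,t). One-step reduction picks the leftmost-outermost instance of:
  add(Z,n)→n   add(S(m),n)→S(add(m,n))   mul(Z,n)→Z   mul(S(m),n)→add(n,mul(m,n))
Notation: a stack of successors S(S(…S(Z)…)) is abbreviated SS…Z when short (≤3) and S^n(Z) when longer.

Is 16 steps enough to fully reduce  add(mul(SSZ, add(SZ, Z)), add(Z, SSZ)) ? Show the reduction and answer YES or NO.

Answer: YES — reaches normal form S^4(Z) in 15 ≤ 16 steps

Derivation:
  start: add(mul(SSZ, add(SZ, Z)), add(Z, SSZ))
  →1  add(add(add(SZ, Z), mul(SZ, add(SZ, Z))), add(Z, SSZ))
  →2  add(add(S(add(Z, Z)), mul(SZ, add(SZ, Z))), add(Z, SSZ))
  →3  add(S(add(add(Z, Z), mul(SZ, add(SZ, Z)))), add(Z, SSZ))
  →4  S(add(add(add(Z, Z), mul(SZ, add(SZ, Z))), add(Z, SSZ)))
  →5  S(add(add(Z, mul(SZ, add(SZ, Z))), add(Z, SSZ)))
  →6  S(add(mul(SZ, add(SZ, Z)), add(Z, SSZ)))
  →7  S(add(add(add(SZ, Z), mul(Z, add(SZ, Z))), add(Z, SSZ)))
  →8  S(add(add(S(add(Z, Z)), mul(Z, add(SZ, Z))), add(Z, SSZ)))
  →9  S(add(S(add(add(Z, Z), mul(Z, add(SZ, Z)))), add(Z, SSZ)))
  →10  S(S(add(add(add(Z, Z), mul(Z, add(SZ, Z))), add(Z, SSZ))))
  →11  S(S(add(add(Z, mul(Z, add(SZ, Z))), add(Z, SSZ))))
  →12  S(S(add(mul(Z, add(SZ, Z)), add(Z, SSZ))))
  →13  S(S(add(Z, add(Z, SSZ))))
  →14  S(S(add(Z, SSZ)))
  →15  S^4(Z)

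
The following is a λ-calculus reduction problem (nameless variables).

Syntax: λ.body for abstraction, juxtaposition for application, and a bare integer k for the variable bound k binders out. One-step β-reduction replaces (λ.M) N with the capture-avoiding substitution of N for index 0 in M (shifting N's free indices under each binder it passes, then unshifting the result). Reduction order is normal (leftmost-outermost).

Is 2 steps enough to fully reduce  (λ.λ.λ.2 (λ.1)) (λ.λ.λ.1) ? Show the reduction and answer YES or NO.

  start: (λ.λ.λ.2 (λ.1)) (λ.λ.λ.1)
  →1  λ.λ.(λ.λ.λ.1) (λ.1)
  →2  λ.λ.λ.λ.1

Answer: YES — reaches normal form λ.λ.λ.λ.1 in 2 ≤ 2 steps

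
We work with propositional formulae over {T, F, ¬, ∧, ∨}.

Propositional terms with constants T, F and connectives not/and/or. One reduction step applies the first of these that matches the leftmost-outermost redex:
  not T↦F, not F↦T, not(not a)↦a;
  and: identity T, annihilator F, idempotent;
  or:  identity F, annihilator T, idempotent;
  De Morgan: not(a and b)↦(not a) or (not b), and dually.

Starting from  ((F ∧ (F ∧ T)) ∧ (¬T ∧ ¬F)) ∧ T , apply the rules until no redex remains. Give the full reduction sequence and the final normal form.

Answer: normal form = F  (in 3 steps)

Derivation:
  start: ((F ∧ (F ∧ T)) ∧ (¬T ∧ ¬F)) ∧ T
  [1] (F ∧ (F ∧ T)) ∧ (¬T ∧ ¬F)
  [2] F ∧ (¬T ∧ ¬F)
  [3] F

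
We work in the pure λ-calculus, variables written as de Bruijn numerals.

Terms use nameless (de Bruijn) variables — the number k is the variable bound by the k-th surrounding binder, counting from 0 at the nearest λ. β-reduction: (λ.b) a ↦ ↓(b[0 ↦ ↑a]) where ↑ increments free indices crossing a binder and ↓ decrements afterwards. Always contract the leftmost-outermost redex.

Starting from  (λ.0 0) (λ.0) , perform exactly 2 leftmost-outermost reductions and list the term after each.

  start: (λ.0 0) (λ.0)
  →1  (λ.0) (λ.0)
  →2  λ.0

Answer: after 2 steps: λ.0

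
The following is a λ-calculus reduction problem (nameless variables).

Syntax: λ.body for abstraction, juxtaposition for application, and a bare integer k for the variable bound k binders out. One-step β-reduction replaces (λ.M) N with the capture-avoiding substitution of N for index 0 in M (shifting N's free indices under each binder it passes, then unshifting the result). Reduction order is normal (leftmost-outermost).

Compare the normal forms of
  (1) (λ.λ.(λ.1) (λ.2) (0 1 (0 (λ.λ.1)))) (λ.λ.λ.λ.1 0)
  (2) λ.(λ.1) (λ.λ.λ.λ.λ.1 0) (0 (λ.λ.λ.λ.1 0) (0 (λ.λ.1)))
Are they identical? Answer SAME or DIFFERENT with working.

Answer: SAME — A ⇓ λ.0 (0 (λ.λ.λ.λ.1 0) (0 (λ.λ.1))), B ⇓ λ.0 (0 (λ.λ.λ.λ.1 0) (0 (λ.λ.1)))

Reduction:
Term A:
  start: (λ.λ.(λ.1) (λ.2) (0 1 (0 (λ.λ.1)))) (λ.λ.λ.λ.1 0)
  →1  λ.(λ.1) (λ.λ.λ.λ.λ.1 0) (0 (λ.λ.λ.λ.1 0) (0 (λ.λ.1)))
  →2  λ.0 (0 (λ.λ.λ.λ.1 0) (0 (λ.λ.1)))

Term B:
  start: λ.(λ.1) (λ.λ.λ.λ.λ.1 0) (0 (λ.λ.λ.λ.1 0) (0 (λ.λ.1)))
  →1  λ.0 (0 (λ.λ.λ.λ.1 0) (0 (λ.λ.1)))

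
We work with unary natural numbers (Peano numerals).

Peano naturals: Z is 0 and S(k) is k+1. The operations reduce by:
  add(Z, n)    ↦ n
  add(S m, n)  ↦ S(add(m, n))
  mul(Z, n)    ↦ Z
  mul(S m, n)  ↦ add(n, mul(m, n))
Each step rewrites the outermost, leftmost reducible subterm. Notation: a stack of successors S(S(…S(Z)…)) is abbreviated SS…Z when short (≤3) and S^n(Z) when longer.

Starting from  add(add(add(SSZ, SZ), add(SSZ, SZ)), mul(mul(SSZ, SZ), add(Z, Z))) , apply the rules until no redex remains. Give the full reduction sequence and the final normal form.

Answer: normal form = S^6(Z)  (in 31 steps)

Derivation:
  start: add(add(add(SSZ, SZ), add(SSZ, SZ)), mul(mul(SSZ, SZ), add(Z, Z)))
  [1] add(add(S(add(SZ, SZ)), add(SSZ, SZ)), mul(mul(SSZ, SZ), add(Z, Z)))
  [2] add(S(add(add(SZ, SZ), add(SSZ, SZ))), mul(mul(SSZ, SZ), add(Z, Z)))
  [3] S(add(add(add(SZ, SZ), add(SSZ, SZ)), mul(mul(SSZ, SZ), add(Z, Z))))
  [4] S(add(add(S(add(Z, SZ)), add(SSZ, SZ)), mul(mul(SSZ, SZ), add(Z, Z))))
  [5] S(add(S(add(add(Z, SZ), add(SSZ, SZ))), mul(mul(SSZ, SZ), add(Z, Z))))
  [6] S(S(add(add(add(Z, SZ), add(SSZ, SZ)), mul(mul(SSZ, SZ), add(Z, Z)))))
  [7] S(S(add(add(SZ, add(SSZ, SZ)), mul(mul(SSZ, SZ), add(Z, Z)))))
  [8] S(S(add(S(add(Z, add(SSZ, SZ))), mul(mul(SSZ, SZ), add(Z, Z)))))
  [9] S(S(S(add(add(Z, add(SSZ, SZ)), mul(mul(SSZ, SZ), add(Z, Z))))))
  [10] S(S(S(add(add(SSZ, SZ), mul(mul(SSZ, SZ), add(Z, Z))))))
  [11] S(S(S(add(S(add(SZ, SZ)), mul(mul(SSZ, SZ), add(Z, Z))))))
  [12] S(S(S(S(add(add(SZ, SZ), mul(mul(SSZ, SZ), add(Z, Z)))))))
  [13] S(S(S(S(add(S(add(Z, SZ)), mul(mul(SSZ, SZ), add(Z, Z)))))))
  [14] S(S(S(S(S(add(add(Z, SZ), mul(mul(SSZ, SZ), add(Z, Z))))))))
  [15] S(S(S(S(S(add(SZ, mul(mul(SSZ, SZ), add(Z, Z))))))))
  [16] S(S(S(S(S(S(add(Z, mul(mul(SSZ, SZ), add(Z, Z)))))))))
  [17] S(S(S(S(S(S(mul(mul(SSZ, SZ), add(Z, Z))))))))
  [18] S(S(S(S(S(S(mul(add(SZ, mul(SZ, SZ)), add(Z, Z))))))))
  [19] S(S(S(S(S(S(mul(S(add(Z, mul(SZ, SZ))), add(Z, Z))))))))
  [20] S(S(S(S(S(S(add(add(Z, Z), mul(add(Z, mul(SZ, SZ)), add(Z, Z)))))))))
  [21] S(S(S(S(S(S(add(Z, mul(add(Z, mul(SZ, SZ)), add(Z, Z)))))))))
  [22] S(S(S(S(S(S(mul(add(Z, mul(SZ, SZ)), add(Z, Z))))))))
  [23] S(S(S(S(S(S(mul(mul(SZ, SZ), add(Z, Z))))))))
  [24] S(S(S(S(S(S(mul(add(SZ, mul(Z, SZ)), add(Z, Z))))))))
  [25] S(S(S(S(S(S(mul(S(add(Z, mul(Z, SZ))), add(Z, Z))))))))
  [26] S(S(S(S(S(S(add(add(Z, Z), mul(add(Z, mul(Z, SZ)), add(Z, Z)))))))))
  [27] S(S(S(S(S(S(add(Z, mul(add(Z, mul(Z, SZ)), add(Z, Z)))))))))
  [28] S(S(S(S(S(S(mul(add(Z, mul(Z, SZ)), add(Z, Z))))))))
  [29] S(S(S(S(S(S(mul(mul(Z, SZ), add(Z, Z))))))))
  [30] S(S(S(S(S(S(mul(Z, add(Z, Z))))))))
  [31] S^6(Z)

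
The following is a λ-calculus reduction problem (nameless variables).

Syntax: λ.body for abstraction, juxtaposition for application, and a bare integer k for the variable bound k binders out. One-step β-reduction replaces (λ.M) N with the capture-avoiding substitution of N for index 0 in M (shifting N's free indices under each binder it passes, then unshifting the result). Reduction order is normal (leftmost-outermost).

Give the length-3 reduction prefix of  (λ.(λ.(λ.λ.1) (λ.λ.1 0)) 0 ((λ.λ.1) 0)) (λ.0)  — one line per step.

Answer: after 3 steps: (λ.λ.λ.1 0) ((λ.λ.1) (λ.0))

Derivation:
  start: (λ.(λ.(λ.λ.1) (λ.λ.1 0)) 0 ((λ.λ.1) 0)) (λ.0)
  step 1: (λ.(λ.λ.1) (λ.λ.1 0)) (λ.0) ((λ.λ.1) (λ.0))
  step 2: (λ.λ.1) (λ.λ.1 0) ((λ.λ.1) (λ.0))
  step 3: (λ.λ.λ.1 0) ((λ.λ.1) (λ.0))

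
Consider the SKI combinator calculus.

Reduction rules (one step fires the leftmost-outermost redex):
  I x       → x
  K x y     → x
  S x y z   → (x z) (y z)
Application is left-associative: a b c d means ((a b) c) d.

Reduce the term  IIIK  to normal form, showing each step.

  start: IIIK
  →1  IIK
  →2  IK
  →3  K

Answer: normal form = K  (in 3 steps)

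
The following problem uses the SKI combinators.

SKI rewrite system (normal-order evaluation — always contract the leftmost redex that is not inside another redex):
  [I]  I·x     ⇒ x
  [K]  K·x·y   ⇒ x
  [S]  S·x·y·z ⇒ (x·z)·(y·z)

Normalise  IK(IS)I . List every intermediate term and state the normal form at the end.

  start: IK(IS)I
  →1  K(IS)I
  →2  IS
  →3  S

Answer: normal form = S  (in 3 steps)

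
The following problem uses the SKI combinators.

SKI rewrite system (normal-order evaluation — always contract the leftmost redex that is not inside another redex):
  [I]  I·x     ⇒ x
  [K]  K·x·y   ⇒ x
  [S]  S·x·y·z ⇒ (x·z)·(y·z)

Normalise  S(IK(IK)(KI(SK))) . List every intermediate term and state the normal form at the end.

  start: S(IK(IK)(KI(SK)))
  step 1: S(K(IK)(KI(SK)))
  step 2: S(IK)
  step 3: SK

Answer: normal form = SK  (in 3 steps)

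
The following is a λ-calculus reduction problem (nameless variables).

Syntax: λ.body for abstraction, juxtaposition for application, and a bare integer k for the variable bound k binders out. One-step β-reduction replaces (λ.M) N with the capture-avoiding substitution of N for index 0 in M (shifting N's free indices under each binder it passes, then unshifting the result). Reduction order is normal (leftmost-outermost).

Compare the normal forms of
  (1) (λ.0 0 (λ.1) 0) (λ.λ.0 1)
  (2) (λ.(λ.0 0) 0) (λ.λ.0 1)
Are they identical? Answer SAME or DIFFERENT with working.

Answer: SAME — A ⇓ λ.0 (λ.λ.0 1), B ⇓ λ.0 (λ.λ.0 1)

Derivation:
Term A:
  start: (λ.0 0 (λ.1) 0) (λ.λ.0 1)
  [1] (λ.λ.0 1) (λ.λ.0 1) (λ.λ.λ.0 1) (λ.λ.0 1)
  [2] (λ.0 (λ.λ.0 1)) (λ.λ.λ.0 1) (λ.λ.0 1)
  [3] (λ.λ.λ.0 1) (λ.λ.0 1) (λ.λ.0 1)
  [4] (λ.λ.0 1) (λ.λ.0 1)
  [5] λ.0 (λ.λ.0 1)

Term B:
  start: (λ.(λ.0 0) 0) (λ.λ.0 1)
  [1] (λ.0 0) (λ.λ.0 1)
  [2] (λ.λ.0 1) (λ.λ.0 1)
  [3] λ.0 (λ.λ.0 1)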